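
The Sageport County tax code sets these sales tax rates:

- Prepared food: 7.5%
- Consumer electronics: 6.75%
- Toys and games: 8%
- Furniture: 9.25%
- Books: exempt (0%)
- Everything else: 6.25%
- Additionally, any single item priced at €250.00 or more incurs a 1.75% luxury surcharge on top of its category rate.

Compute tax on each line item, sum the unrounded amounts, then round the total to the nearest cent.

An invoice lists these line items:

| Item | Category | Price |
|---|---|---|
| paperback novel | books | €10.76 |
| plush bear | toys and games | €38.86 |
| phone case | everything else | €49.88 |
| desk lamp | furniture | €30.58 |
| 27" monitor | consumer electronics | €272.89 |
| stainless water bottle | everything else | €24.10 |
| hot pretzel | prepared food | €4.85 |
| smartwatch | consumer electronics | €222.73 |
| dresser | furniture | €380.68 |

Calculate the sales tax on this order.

Paperback novel €10.76: books → 0% → €0.00
Plush bear €38.86: toys and games → 8% → €3.1088
Phone case €49.88: everything else → 6.25% → €3.1175
Desk lamp €30.58: furniture → 9.25% → €2.82865
27" monitor €272.89: consumer electronics → 6.75% + 1.75% surcharge = 8.5% → €23.19565
Stainless water bottle €24.10: everything else → 6.25% → €1.50625
Hot pretzel €4.85: prepared food → 7.5% → €0.36375
Smartwatch €222.73: consumer electronics → 6.75% → €15.034275
Dresser €380.68: furniture → 9.25% + 1.75% surcharge = 11% → €41.8748
Unrounded tax sum = €91.029675 → €91.03

€91.03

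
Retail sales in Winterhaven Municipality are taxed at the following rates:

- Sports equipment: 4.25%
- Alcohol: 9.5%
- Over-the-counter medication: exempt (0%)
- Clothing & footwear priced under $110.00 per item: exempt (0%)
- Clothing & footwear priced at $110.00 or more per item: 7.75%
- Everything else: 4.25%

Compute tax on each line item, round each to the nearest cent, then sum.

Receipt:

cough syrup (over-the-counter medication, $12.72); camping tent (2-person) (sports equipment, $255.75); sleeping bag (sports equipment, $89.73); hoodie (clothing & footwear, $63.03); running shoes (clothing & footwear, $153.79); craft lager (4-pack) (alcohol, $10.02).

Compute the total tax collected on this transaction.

Cough syrup $12.72: over-the-counter medication → 0% → $0.00
Camping tent (2-person) $255.75: sports equipment → 4.25% → $10.87
Sleeping bag $89.73: sports equipment → 4.25% → $3.81
Hoodie $63.03: clothing & footwear, under $110.00 → 0% → $0.00
Running shoes $153.79: clothing & footwear, $110.00 or more → 7.75% → $11.92
Craft lager (4-pack) $10.02: alcohol → 9.5% → $0.95
Total tax = $10.87 + $3.81 + $11.92 + $0.95 = $27.55

$27.55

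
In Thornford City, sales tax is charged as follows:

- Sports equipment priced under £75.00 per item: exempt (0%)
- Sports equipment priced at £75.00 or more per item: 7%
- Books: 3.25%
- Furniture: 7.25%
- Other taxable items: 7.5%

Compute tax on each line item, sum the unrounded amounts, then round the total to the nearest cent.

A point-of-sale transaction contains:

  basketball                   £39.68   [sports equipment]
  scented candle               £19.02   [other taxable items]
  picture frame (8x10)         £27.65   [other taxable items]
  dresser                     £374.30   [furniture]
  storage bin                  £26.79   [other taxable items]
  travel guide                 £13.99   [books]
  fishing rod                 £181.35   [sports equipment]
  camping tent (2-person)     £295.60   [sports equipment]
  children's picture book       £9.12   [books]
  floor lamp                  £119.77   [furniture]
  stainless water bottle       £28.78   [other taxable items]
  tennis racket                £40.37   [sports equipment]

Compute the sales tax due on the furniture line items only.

Dresser £374.30: furniture → 7.25% → £27.13675
Floor lamp £119.77: furniture → 7.25% → £8.683325
Tax on furniture: unrounded sum = £35.820075 → £35.82

£35.82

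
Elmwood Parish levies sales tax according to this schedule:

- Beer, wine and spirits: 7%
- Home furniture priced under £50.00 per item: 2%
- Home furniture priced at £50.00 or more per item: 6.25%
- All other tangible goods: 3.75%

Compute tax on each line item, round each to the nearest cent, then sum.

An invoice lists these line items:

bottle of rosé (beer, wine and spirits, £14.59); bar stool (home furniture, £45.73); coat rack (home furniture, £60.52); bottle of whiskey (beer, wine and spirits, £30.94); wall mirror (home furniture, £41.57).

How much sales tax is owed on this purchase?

Bottle of rosé £14.59: beer, wine and spirits → 7% → £1.02
Bar stool £45.73: home furniture, under £50.00 → 2% → £0.91
Coat rack £60.52: home furniture, £50.00 or more → 6.25% → £3.78
Bottle of whiskey £30.94: beer, wine and spirits → 7% → £2.17
Wall mirror £41.57: home furniture, under £50.00 → 2% → £0.83
Total tax = £1.02 + £0.91 + £3.78 + £2.17 + £0.83 = £8.71

£8.71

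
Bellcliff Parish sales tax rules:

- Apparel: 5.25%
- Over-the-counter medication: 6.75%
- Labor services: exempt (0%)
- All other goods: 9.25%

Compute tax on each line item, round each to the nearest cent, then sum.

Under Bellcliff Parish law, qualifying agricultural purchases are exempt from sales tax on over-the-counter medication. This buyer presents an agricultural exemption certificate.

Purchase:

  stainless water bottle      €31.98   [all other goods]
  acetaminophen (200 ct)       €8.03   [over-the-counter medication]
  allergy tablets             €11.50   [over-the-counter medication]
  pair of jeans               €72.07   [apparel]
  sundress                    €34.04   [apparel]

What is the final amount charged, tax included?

Stainless water bottle €31.98: all other goods → 9.25% → €2.96
Acetaminophen (200 ct) €8.03: over-the-counter medication, buyer-exempt → 0% → €0.00
Allergy tablets €11.50: over-the-counter medication, buyer-exempt → 0% → €0.00
Pair of jeans €72.07: apparel → 5.25% → €3.78
Sundress €34.04: apparel → 5.25% → €1.79
Subtotal = €157.62; tax = €8.53; total due = €166.15

€166.15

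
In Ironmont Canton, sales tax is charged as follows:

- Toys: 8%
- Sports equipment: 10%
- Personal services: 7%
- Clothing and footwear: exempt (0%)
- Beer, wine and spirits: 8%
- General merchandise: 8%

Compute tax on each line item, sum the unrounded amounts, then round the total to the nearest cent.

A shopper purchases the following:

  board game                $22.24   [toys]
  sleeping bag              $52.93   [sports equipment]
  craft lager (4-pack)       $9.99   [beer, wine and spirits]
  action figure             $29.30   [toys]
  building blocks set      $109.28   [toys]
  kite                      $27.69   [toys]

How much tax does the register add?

$21.17

Board game $22.24: toys → 8% → $1.7792
Sleeping bag $52.93: sports equipment → 10% → $5.293
Craft lager (4-pack) $9.99: beer, wine and spirits → 8% → $0.7992
Action figure $29.30: toys → 8% → $2.344
Building blocks set $109.28: toys → 8% → $8.7424
Kite $27.69: toys → 8% → $2.2152
Unrounded tax sum = $21.173 → $21.17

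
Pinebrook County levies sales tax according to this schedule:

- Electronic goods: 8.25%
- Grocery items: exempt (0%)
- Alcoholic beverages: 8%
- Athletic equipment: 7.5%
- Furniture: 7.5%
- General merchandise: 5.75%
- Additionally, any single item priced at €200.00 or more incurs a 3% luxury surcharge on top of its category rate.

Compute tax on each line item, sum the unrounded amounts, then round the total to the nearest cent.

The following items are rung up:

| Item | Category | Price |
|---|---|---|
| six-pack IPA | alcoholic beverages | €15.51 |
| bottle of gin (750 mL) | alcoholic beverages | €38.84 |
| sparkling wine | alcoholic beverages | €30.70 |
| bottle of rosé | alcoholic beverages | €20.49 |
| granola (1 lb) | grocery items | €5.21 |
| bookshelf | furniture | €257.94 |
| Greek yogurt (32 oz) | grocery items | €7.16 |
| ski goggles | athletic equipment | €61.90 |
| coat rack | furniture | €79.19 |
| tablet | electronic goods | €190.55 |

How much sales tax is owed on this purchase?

Six-pack IPA €15.51: alcoholic beverages → 8% → €1.2408
Bottle of gin (750 mL) €38.84: alcoholic beverages → 8% → €3.1072
Sparkling wine €30.70: alcoholic beverages → 8% → €2.456
Bottle of rosé €20.49: alcoholic beverages → 8% → €1.6392
Granola (1 lb) €5.21: grocery items → 0% → €0.00
Bookshelf €257.94: furniture → 7.5% + 3% surcharge = 10.5% → €27.0837
Greek yogurt (32 oz) €7.16: grocery items → 0% → €0.00
Ski goggles €61.90: athletic equipment → 7.5% → €4.6425
Coat rack €79.19: furniture → 7.5% → €5.93925
Tablet €190.55: electronic goods → 8.25% → €15.720375
Unrounded tax sum = €61.829025 → €61.83

€61.83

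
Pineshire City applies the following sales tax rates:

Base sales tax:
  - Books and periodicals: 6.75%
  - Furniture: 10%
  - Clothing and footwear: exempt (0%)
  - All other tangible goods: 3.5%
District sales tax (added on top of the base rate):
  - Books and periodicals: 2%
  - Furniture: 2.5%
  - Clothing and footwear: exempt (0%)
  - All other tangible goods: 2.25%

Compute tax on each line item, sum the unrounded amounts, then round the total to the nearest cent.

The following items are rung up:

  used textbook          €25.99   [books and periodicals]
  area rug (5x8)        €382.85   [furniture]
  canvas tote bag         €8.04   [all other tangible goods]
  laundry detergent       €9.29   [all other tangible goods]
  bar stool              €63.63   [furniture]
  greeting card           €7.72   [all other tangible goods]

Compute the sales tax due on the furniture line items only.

Area rug (5x8) €382.85: furniture → 10% + 2.5% district = 12.5% → €47.85625
Bar stool €63.63: furniture → 10% + 2.5% district = 12.5% → €7.95375
Tax on furniture: unrounded sum = €55.81 → €55.81

€55.81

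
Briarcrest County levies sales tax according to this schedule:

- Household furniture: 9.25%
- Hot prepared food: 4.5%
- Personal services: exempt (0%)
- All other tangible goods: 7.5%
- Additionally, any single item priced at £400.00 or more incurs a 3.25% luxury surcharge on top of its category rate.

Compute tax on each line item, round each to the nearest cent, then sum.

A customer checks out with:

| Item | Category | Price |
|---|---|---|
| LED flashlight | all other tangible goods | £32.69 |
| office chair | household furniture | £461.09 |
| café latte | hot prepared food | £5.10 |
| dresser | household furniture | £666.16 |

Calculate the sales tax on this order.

LED flashlight £32.69: all other tangible goods → 7.5% → £2.45
Office chair £461.09: household furniture → 9.25% + 3.25% surcharge = 12.5% → £57.64
Café latte £5.10: hot prepared food → 4.5% → £0.23
Dresser £666.16: household furniture → 9.25% + 3.25% surcharge = 12.5% → £83.27
Total tax = £2.45 + £57.64 + £0.23 + £83.27 = £143.59

£143.59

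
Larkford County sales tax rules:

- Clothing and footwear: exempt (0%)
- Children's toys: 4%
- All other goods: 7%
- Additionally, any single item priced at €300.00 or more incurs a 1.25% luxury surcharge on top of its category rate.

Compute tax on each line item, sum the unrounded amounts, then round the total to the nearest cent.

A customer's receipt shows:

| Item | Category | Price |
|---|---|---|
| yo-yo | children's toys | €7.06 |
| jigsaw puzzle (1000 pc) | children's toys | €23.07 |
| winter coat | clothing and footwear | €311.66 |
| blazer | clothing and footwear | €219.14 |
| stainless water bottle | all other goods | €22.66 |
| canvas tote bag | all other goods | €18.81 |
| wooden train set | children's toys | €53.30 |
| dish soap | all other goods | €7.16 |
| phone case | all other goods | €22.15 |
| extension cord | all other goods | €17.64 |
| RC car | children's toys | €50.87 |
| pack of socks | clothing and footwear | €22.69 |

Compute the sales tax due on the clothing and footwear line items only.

Winter coat €311.66: clothing and footwear → 0% + 1.25% surcharge = 1.25% → €3.89575
Blazer €219.14: clothing and footwear → 0% → €0.00
Pack of socks €22.69: clothing and footwear → 0% → €0.00
Tax on clothing and footwear: unrounded sum = €3.89575 → €3.90

€3.90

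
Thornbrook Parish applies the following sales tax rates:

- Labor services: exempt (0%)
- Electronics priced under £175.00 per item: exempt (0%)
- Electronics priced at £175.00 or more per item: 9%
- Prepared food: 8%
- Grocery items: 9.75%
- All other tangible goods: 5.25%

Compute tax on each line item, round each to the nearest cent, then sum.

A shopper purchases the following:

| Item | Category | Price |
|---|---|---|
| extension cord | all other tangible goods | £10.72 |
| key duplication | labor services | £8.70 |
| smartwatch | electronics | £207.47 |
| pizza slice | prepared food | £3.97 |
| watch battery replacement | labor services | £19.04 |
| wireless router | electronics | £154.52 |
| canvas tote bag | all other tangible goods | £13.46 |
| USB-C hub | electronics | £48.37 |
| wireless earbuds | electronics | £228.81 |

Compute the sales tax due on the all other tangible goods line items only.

Extension cord £10.72: all other tangible goods → 5.25% → £0.56
Canvas tote bag £13.46: all other tangible goods → 5.25% → £0.71
Tax on all other tangible goods = £0.56 + £0.71 = £1.27

£1.27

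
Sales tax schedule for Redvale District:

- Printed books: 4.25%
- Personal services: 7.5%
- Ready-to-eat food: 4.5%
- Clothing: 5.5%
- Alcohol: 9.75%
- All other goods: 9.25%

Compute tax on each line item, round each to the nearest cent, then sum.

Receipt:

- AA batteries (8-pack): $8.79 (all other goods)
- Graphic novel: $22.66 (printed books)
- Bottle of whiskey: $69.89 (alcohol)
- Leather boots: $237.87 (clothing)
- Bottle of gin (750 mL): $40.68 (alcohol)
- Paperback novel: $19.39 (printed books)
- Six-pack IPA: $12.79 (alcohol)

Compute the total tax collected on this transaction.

$27.70

AA batteries (8-pack) $8.79: all other goods → 9.25% → $0.81
Graphic novel $22.66: printed books → 4.25% → $0.96
Bottle of whiskey $69.89: alcohol → 9.75% → $6.81
Leather boots $237.87: clothing → 5.5% → $13.08
Bottle of gin (750 mL) $40.68: alcohol → 9.75% → $3.97
Paperback novel $19.39: printed books → 4.25% → $0.82
Six-pack IPA $12.79: alcohol → 9.75% → $1.25
Total tax = $0.81 + $0.96 + $6.81 + $13.08 + $3.97 + $0.82 + $1.25 = $27.70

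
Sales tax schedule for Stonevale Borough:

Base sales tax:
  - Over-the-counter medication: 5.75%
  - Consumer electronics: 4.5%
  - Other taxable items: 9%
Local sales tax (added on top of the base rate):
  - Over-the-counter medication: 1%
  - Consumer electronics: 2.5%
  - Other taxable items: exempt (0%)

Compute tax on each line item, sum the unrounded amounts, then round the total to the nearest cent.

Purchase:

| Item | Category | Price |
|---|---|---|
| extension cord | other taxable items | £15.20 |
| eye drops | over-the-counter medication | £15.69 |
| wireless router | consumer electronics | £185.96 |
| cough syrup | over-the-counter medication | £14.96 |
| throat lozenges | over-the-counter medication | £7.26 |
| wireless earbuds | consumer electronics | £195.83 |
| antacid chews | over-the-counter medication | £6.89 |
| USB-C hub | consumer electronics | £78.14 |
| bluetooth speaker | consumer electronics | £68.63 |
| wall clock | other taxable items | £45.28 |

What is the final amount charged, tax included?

£679.31

Extension cord £15.20: other taxable items → 9% + 0% local = 9% → £1.368
Eye drops £15.69: over-the-counter medication → 5.75% + 1% local = 6.75% → £1.059075
Wireless router £185.96: consumer electronics → 4.5% + 2.5% local = 7% → £13.0172
Cough syrup £14.96: over-the-counter medication → 5.75% + 1% local = 6.75% → £1.0098
Throat lozenges £7.26: over-the-counter medication → 5.75% + 1% local = 6.75% → £0.49005
Wireless earbuds £195.83: consumer electronics → 4.5% + 2.5% local = 7% → £13.7081
Antacid chews £6.89: over-the-counter medication → 5.75% + 1% local = 6.75% → £0.465075
USB-C hub £78.14: consumer electronics → 4.5% + 2.5% local = 7% → £5.4698
Bluetooth speaker £68.63: consumer electronics → 4.5% + 2.5% local = 7% → £4.8041
Wall clock £45.28: other taxable items → 9% + 0% local = 9% → £4.0752
Subtotal = £633.84; unrounded tax = £45.4664 → £45.47; total due = £679.31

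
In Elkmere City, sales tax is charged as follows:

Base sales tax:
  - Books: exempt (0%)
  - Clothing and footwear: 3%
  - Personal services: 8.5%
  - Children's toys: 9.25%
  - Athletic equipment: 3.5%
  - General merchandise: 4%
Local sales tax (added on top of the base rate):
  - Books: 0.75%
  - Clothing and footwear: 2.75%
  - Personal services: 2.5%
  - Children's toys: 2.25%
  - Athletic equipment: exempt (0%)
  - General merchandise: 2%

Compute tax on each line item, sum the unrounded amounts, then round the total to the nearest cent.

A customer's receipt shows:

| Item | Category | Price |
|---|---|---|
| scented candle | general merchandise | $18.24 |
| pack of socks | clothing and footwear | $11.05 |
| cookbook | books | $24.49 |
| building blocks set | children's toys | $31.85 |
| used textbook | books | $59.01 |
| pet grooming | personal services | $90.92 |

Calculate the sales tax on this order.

Scented candle $18.24: general merchandise → 4% + 2% local = 6% → $1.0944
Pack of socks $11.05: clothing and footwear → 3% + 2.75% local = 5.75% → $0.635375
Cookbook $24.49: books → 0% + 0.75% local = 0.75% → $0.183675
Building blocks set $31.85: children's toys → 9.25% + 2.25% local = 11.5% → $3.66275
Used textbook $59.01: books → 0% + 0.75% local = 0.75% → $0.442575
Pet grooming $90.92: personal services → 8.5% + 2.5% local = 11% → $10.0012
Unrounded tax sum = $16.019975 → $16.02

$16.02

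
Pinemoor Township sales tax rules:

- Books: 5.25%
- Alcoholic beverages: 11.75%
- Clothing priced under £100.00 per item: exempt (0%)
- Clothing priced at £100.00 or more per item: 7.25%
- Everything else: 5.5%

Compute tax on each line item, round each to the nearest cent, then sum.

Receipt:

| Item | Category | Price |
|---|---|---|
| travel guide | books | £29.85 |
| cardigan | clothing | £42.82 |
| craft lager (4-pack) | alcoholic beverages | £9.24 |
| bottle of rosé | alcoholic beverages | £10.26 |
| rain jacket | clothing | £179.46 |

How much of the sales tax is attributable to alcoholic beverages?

Craft lager (4-pack) £9.24: alcoholic beverages → 11.75% → £1.09
Bottle of rosé £10.26: alcoholic beverages → 11.75% → £1.21
Tax on alcoholic beverages = £1.09 + £1.21 = £2.30

£2.30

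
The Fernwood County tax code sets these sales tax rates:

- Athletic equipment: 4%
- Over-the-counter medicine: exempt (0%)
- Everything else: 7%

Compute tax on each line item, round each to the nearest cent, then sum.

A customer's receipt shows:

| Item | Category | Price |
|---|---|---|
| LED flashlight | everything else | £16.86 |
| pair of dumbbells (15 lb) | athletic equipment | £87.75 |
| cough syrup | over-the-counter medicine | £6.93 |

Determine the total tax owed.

LED flashlight £16.86: everything else → 7% → £1.18
Pair of dumbbells (15 lb) £87.75: athletic equipment → 4% → £3.51
Cough syrup £6.93: over-the-counter medicine → 0% → £0.00
Total tax = £1.18 + £3.51 = £4.69

£4.69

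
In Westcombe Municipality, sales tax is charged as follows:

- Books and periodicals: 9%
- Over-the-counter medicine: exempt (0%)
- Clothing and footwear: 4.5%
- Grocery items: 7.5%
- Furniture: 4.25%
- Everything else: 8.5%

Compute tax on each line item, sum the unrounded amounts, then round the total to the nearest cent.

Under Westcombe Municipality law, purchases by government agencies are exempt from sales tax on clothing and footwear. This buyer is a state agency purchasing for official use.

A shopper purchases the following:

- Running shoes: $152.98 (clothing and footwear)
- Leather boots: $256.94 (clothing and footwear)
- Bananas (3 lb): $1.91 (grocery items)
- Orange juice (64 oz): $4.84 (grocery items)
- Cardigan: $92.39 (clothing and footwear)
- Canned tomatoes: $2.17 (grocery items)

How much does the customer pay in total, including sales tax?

$511.90

Running shoes $152.98: clothing and footwear, buyer-exempt → 0% → $0.00
Leather boots $256.94: clothing and footwear, buyer-exempt → 0% → $0.00
Bananas (3 lb) $1.91: grocery items → 7.5% → $0.14325
Orange juice (64 oz) $4.84: grocery items → 7.5% → $0.363
Cardigan $92.39: clothing and footwear, buyer-exempt → 0% → $0.00
Canned tomatoes $2.17: grocery items → 7.5% → $0.16275
Subtotal = $511.23; unrounded tax = $0.669 → $0.67; total due = $511.90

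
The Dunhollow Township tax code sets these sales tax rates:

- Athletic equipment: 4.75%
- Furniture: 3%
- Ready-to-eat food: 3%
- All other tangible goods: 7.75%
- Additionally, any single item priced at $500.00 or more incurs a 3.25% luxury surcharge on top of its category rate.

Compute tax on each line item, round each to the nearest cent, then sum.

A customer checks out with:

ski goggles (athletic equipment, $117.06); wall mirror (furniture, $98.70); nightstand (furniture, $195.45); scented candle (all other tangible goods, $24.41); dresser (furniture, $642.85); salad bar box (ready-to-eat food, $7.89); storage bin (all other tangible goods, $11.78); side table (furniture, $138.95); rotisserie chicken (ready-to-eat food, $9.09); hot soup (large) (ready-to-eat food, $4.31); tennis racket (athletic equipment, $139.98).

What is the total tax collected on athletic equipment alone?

$12.21

Ski goggles $117.06: athletic equipment → 4.75% → $5.56
Tennis racket $139.98: athletic equipment → 4.75% → $6.65
Tax on athletic equipment = $5.56 + $6.65 = $12.21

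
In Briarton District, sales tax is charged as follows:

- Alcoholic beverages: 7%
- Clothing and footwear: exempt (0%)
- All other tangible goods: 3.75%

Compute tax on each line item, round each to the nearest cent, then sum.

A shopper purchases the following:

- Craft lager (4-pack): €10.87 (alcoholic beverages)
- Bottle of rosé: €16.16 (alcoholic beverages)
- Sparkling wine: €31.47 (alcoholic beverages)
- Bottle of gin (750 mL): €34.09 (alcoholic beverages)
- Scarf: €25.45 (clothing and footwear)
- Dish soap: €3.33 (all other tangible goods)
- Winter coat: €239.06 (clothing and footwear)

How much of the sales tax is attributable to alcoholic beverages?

Craft lager (4-pack) €10.87: alcoholic beverages → 7% → €0.76
Bottle of rosé €16.16: alcoholic beverages → 7% → €1.13
Sparkling wine €31.47: alcoholic beverages → 7% → €2.20
Bottle of gin (750 mL) €34.09: alcoholic beverages → 7% → €2.39
Tax on alcoholic beverages = €0.76 + €1.13 + €2.20 + €2.39 = €6.48

€6.48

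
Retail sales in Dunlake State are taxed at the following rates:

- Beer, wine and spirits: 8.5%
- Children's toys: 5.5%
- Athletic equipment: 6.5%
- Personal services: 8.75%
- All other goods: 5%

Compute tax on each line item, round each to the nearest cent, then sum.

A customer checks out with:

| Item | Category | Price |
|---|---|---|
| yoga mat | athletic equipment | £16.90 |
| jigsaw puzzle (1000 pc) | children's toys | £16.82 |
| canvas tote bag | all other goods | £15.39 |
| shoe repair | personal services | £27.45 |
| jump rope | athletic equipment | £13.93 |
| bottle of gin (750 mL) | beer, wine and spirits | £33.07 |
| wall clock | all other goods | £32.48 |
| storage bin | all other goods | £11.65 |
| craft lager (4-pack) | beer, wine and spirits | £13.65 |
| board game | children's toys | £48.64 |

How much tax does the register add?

£14.96

Yoga mat £16.90: athletic equipment → 6.5% → £1.10
Jigsaw puzzle (1000 pc) £16.82: children's toys → 5.5% → £0.93
Canvas tote bag £15.39: all other goods → 5% → £0.77
Shoe repair £27.45: personal services → 8.75% → £2.40
Jump rope £13.93: athletic equipment → 6.5% → £0.91
Bottle of gin (750 mL) £33.07: beer, wine and spirits → 8.5% → £2.81
Wall clock £32.48: all other goods → 5% → £1.62
Storage bin £11.65: all other goods → 5% → £0.58
Craft lager (4-pack) £13.65: beer, wine and spirits → 8.5% → £1.16
Board game £48.64: children's toys → 5.5% → £2.68
Total tax = £1.10 + £0.93 + £0.77 + £2.40 + £0.91 + £2.81 + £1.62 + £0.58 + £1.16 + £2.68 = £14.96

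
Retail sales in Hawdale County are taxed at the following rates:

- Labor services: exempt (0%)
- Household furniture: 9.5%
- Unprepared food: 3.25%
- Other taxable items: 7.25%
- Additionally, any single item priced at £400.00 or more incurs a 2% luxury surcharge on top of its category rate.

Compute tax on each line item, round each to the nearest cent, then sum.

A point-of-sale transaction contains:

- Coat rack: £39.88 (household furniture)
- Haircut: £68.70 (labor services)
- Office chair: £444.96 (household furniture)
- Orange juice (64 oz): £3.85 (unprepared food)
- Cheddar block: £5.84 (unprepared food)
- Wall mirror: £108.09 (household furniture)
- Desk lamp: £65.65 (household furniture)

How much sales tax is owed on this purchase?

£71.79

Coat rack £39.88: household furniture → 9.5% → £3.79
Haircut £68.70: labor services → 0% → £0.00
Office chair £444.96: household furniture → 9.5% + 2% surcharge = 11.5% → £51.17
Orange juice (64 oz) £3.85: unprepared food → 3.25% → £0.13
Cheddar block £5.84: unprepared food → 3.25% → £0.19
Wall mirror £108.09: household furniture → 9.5% → £10.27
Desk lamp £65.65: household furniture → 9.5% → £6.24
Total tax = £3.79 + £51.17 + £0.13 + £0.19 + £10.27 + £6.24 = £71.79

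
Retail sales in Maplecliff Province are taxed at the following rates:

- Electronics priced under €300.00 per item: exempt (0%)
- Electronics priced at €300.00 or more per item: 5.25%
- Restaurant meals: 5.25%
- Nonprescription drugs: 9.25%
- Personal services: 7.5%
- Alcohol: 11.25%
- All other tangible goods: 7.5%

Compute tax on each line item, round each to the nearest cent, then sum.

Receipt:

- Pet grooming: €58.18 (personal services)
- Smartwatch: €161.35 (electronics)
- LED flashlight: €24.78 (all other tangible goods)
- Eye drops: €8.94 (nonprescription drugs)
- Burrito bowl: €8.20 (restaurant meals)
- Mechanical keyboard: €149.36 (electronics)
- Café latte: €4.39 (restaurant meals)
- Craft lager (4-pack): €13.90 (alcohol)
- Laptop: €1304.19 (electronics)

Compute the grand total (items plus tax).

€1811.03

Pet grooming €58.18: personal services → 7.5% → €4.36
Smartwatch €161.35: electronics, under €300.00 → 0% → €0.00
LED flashlight €24.78: all other tangible goods → 7.5% → €1.86
Eye drops €8.94: nonprescription drugs → 9.25% → €0.83
Burrito bowl €8.20: restaurant meals → 5.25% → €0.43
Mechanical keyboard €149.36: electronics, under €300.00 → 0% → €0.00
Café latte €4.39: restaurant meals → 5.25% → €0.23
Craft lager (4-pack) €13.90: alcohol → 11.25% → €1.56
Laptop €1304.19: electronics, €300.00 or more → 5.25% → €68.47
Subtotal = €1733.29; tax = €77.74; total due = €1811.03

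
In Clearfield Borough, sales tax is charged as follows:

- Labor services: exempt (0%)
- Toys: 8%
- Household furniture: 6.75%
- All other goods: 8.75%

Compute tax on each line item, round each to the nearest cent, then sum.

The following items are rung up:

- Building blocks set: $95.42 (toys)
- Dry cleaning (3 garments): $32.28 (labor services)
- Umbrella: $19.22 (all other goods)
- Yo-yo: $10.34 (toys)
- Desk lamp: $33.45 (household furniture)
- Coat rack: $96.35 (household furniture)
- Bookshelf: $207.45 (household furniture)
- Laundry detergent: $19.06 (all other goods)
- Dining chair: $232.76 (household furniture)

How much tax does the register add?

Building blocks set $95.42: toys → 8% → $7.63
Dry cleaning (3 garments) $32.28: labor services → 0% → $0.00
Umbrella $19.22: all other goods → 8.75% → $1.68
Yo-yo $10.34: toys → 8% → $0.83
Desk lamp $33.45: household furniture → 6.75% → $2.26
Coat rack $96.35: household furniture → 6.75% → $6.50
Bookshelf $207.45: household furniture → 6.75% → $14.00
Laundry detergent $19.06: all other goods → 8.75% → $1.67
Dining chair $232.76: household furniture → 6.75% → $15.71
Total tax = $7.63 + $1.68 + $0.83 + $2.26 + $6.50 + $14.00 + $1.67 + $15.71 = $50.28

$50.28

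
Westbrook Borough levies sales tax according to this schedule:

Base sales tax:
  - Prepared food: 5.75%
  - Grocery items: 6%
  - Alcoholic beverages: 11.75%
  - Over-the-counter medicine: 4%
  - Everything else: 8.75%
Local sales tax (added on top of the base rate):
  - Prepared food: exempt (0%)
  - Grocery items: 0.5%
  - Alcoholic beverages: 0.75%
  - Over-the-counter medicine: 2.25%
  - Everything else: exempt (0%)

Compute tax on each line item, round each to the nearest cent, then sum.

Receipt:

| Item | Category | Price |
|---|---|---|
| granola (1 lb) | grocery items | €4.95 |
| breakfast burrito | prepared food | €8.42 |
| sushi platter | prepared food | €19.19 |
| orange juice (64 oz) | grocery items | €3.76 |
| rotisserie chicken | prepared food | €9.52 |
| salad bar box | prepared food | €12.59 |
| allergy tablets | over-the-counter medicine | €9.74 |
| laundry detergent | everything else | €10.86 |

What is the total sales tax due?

Granola (1 lb) €4.95: grocery items → 6% + 0.5% local = 6.5% → €0.32
Breakfast burrito €8.42: prepared food → 5.75% + 0% local = 5.75% → €0.48
Sushi platter €19.19: prepared food → 5.75% + 0% local = 5.75% → €1.10
Orange juice (64 oz) €3.76: grocery items → 6% + 0.5% local = 6.5% → €0.24
Rotisserie chicken €9.52: prepared food → 5.75% + 0% local = 5.75% → €0.55
Salad bar box €12.59: prepared food → 5.75% + 0% local = 5.75% → €0.72
Allergy tablets €9.74: over-the-counter medicine → 4% + 2.25% local = 6.25% → €0.61
Laundry detergent €10.86: everything else → 8.75% + 0% local = 8.75% → €0.95
Total tax = €0.32 + €0.48 + €1.10 + €0.24 + €0.55 + €0.72 + €0.61 + €0.95 = €4.97

€4.97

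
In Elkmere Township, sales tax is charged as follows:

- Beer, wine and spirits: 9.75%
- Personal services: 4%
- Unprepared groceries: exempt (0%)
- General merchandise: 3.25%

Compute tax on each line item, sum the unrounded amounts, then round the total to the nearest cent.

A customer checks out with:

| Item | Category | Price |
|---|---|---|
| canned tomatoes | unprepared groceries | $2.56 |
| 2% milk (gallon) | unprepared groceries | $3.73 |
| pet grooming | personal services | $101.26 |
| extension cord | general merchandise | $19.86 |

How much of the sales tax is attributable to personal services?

$4.05

Pet grooming $101.26: personal services → 4% → $4.0504
Tax on personal services: unrounded sum = $4.0504 → $4.05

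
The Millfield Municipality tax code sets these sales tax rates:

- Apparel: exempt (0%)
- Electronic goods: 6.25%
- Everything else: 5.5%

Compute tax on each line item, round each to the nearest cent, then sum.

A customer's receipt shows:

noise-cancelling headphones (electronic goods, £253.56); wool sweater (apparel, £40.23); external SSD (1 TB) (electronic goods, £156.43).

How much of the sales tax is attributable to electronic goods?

Noise-cancelling headphones £253.56: electronic goods → 6.25% → £15.85
External SSD (1 TB) £156.43: electronic goods → 6.25% → £9.78
Tax on electronic goods = £15.85 + £9.78 = £25.63

£25.63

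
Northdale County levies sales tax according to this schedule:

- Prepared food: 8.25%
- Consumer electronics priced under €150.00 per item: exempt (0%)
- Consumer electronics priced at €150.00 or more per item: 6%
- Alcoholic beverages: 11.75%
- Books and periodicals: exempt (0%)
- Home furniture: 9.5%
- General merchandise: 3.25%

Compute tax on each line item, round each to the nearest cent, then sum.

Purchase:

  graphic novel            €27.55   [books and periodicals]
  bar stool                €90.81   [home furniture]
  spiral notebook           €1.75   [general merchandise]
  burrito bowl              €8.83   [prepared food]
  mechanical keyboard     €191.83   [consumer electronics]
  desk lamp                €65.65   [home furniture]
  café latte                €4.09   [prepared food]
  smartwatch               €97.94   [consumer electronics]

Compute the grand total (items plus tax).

€515.96

Graphic novel €27.55: books and periodicals → 0% → €0.00
Bar stool €90.81: home furniture → 9.5% → €8.63
Spiral notebook €1.75: general merchandise → 3.25% → €0.06
Burrito bowl €8.83: prepared food → 8.25% → €0.73
Mechanical keyboard €191.83: consumer electronics, €150.00 or more → 6% → €11.51
Desk lamp €65.65: home furniture → 9.5% → €6.24
Café latte €4.09: prepared food → 8.25% → €0.34
Smartwatch €97.94: consumer electronics, under €150.00 → 0% → €0.00
Subtotal = €488.45; tax = €27.51; total due = €515.96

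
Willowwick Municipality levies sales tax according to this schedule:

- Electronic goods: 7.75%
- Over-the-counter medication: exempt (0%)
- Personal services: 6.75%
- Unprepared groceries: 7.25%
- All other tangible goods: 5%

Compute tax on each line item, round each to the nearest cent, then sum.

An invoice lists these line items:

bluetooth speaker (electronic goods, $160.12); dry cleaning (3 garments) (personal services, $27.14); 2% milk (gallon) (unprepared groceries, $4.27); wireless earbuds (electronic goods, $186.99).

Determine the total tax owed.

Bluetooth speaker $160.12: electronic goods → 7.75% → $12.41
Dry cleaning (3 garments) $27.14: personal services → 6.75% → $1.83
2% milk (gallon) $4.27: unprepared groceries → 7.25% → $0.31
Wireless earbuds $186.99: electronic goods → 7.75% → $14.49
Total tax = $12.41 + $1.83 + $0.31 + $14.49 = $29.04

$29.04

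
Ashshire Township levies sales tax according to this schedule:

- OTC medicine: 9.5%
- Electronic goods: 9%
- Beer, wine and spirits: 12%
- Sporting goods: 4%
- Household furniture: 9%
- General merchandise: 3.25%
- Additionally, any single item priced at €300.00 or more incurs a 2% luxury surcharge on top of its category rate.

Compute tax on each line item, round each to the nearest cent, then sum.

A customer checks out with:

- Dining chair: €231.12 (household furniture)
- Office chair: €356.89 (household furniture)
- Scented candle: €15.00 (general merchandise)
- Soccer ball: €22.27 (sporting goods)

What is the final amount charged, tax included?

Dining chair €231.12: household furniture → 9% → €20.80
Office chair €356.89: household furniture → 9% + 2% surcharge = 11% → €39.26
Scented candle €15.00: general merchandise → 3.25% → €0.49
Soccer ball €22.27: sporting goods → 4% → €0.89
Subtotal = €625.28; tax = €61.44; total due = €686.72

€686.72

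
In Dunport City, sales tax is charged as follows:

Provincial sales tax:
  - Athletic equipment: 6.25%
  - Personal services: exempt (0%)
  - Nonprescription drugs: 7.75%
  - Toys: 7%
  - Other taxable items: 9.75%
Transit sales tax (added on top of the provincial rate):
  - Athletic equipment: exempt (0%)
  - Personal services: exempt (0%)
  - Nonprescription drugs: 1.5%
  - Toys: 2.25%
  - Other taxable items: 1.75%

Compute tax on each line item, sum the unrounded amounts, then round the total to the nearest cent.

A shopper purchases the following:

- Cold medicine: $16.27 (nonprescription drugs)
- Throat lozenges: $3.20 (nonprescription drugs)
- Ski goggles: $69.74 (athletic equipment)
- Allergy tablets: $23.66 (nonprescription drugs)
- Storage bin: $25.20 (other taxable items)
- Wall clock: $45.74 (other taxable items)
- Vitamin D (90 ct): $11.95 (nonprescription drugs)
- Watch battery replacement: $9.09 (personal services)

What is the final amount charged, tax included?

$222.46

Cold medicine $16.27: nonprescription drugs → 7.75% + 1.5% transit = 9.25% → $1.504975
Throat lozenges $3.20: nonprescription drugs → 7.75% + 1.5% transit = 9.25% → $0.296
Ski goggles $69.74: athletic equipment → 6.25% + 0% transit = 6.25% → $4.35875
Allergy tablets $23.66: nonprescription drugs → 7.75% + 1.5% transit = 9.25% → $2.18855
Storage bin $25.20: other taxable items → 9.75% + 1.75% transit = 11.5% → $2.898
Wall clock $45.74: other taxable items → 9.75% + 1.75% transit = 11.5% → $5.2601
Vitamin D (90 ct) $11.95: nonprescription drugs → 7.75% + 1.5% transit = 9.25% → $1.105375
Watch battery replacement $9.09: personal services → 0% + 0% transit = 0% → $0.00
Subtotal = $204.85; unrounded tax = $17.61175 → $17.61; total due = $222.46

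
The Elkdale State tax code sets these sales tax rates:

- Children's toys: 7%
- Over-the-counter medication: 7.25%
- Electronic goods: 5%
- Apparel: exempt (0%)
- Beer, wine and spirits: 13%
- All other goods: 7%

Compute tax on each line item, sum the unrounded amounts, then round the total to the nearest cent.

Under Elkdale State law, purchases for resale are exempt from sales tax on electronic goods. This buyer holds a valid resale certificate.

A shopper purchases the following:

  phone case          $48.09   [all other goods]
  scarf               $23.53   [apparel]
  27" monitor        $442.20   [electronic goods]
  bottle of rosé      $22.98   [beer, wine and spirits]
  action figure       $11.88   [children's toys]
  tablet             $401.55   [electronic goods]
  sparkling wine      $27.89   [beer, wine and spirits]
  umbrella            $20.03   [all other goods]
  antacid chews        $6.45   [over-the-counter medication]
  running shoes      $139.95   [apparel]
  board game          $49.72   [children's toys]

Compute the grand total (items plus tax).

$1210.43

Phone case $48.09: all other goods → 7% → $3.3663
Scarf $23.53: apparel → 0% → $0.00
27" monitor $442.20: electronic goods, buyer-exempt → 0% → $0.00
Bottle of rosé $22.98: beer, wine and spirits → 13% → $2.9874
Action figure $11.88: children's toys → 7% → $0.8316
Tablet $401.55: electronic goods, buyer-exempt → 0% → $0.00
Sparkling wine $27.89: beer, wine and spirits → 13% → $3.6257
Umbrella $20.03: all other goods → 7% → $1.4021
Antacid chews $6.45: over-the-counter medication → 7.25% → $0.467625
Running shoes $139.95: apparel → 0% → $0.00
Board game $49.72: children's toys → 7% → $3.4804
Subtotal = $1194.27; unrounded tax = $16.161125 → $16.16; total due = $1210.43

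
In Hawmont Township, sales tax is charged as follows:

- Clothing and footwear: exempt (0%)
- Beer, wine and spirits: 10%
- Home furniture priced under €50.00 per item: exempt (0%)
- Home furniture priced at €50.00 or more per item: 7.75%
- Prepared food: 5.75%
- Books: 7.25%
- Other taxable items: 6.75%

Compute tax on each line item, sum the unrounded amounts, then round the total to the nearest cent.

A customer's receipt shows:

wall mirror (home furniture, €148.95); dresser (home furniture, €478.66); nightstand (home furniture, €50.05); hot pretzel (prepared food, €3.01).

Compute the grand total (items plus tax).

€733.36

Wall mirror €148.95: home furniture, €50.00 or more → 7.75% → €11.543625
Dresser €478.66: home furniture, €50.00 or more → 7.75% → €37.09615
Nightstand €50.05: home furniture, €50.00 or more → 7.75% → €3.878875
Hot pretzel €3.01: prepared food → 5.75% → €0.173075
Subtotal = €680.67; unrounded tax = €52.691725 → €52.69; total due = €733.36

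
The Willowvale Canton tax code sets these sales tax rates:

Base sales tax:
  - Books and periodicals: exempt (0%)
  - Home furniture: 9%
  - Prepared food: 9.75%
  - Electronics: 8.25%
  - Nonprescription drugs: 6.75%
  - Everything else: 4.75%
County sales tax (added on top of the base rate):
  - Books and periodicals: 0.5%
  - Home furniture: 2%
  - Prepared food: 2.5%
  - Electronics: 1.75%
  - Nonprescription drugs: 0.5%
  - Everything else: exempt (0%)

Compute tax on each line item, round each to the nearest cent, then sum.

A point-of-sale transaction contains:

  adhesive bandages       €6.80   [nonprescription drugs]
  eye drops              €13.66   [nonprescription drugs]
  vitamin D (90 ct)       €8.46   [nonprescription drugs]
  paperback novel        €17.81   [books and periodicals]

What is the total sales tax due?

€2.18

Adhesive bandages €6.80: nonprescription drugs → 6.75% + 0.5% county = 7.25% → €0.49
Eye drops €13.66: nonprescription drugs → 6.75% + 0.5% county = 7.25% → €0.99
Vitamin D (90 ct) €8.46: nonprescription drugs → 6.75% + 0.5% county = 7.25% → €0.61
Paperback novel €17.81: books and periodicals → 0% + 0.5% county = 0.5% → €0.09
Total tax = €0.49 + €0.99 + €0.61 + €0.09 = €2.18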